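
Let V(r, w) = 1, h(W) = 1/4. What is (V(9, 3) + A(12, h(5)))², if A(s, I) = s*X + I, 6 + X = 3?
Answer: 19321/16 ≈ 1207.6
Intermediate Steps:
X = -3 (X = -6 + 3 = -3)
h(W) = ¼
A(s, I) = I - 3*s (A(s, I) = s*(-3) + I = -3*s + I = I - 3*s)
(V(9, 3) + A(12, h(5)))² = (1 + (¼ - 3*12))² = (1 + (¼ - 36))² = (1 - 143/4)² = (-139/4)² = 19321/16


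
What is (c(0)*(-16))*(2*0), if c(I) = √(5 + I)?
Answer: 0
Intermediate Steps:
(c(0)*(-16))*(2*0) = (√(5 + 0)*(-16))*(2*0) = (√5*(-16))*0 = -16*√5*0 = 0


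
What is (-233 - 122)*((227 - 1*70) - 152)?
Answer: -1775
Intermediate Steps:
(-233 - 122)*((227 - 1*70) - 152) = -355*((227 - 70) - 152) = -355*(157 - 152) = -355*5 = -1775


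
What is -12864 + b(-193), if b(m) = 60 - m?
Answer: -12611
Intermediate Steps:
-12864 + b(-193) = -12864 + (60 - 1*(-193)) = -12864 + (60 + 193) = -12864 + 253 = -12611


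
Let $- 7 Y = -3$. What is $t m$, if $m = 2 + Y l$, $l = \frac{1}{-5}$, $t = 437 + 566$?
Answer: $\frac{67201}{35} \approx 1920.0$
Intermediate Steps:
$t = 1003$
$l = - \frac{1}{5} \approx -0.2$
$Y = \frac{3}{7}$ ($Y = \left(- \frac{1}{7}\right) \left(-3\right) = \frac{3}{7} \approx 0.42857$)
$m = \frac{67}{35}$ ($m = 2 + \frac{3}{7} \left(- \frac{1}{5}\right) = 2 - \frac{3}{35} = \frac{67}{35} \approx 1.9143$)
$t m = 1003 \cdot \frac{67}{35} = \frac{67201}{35}$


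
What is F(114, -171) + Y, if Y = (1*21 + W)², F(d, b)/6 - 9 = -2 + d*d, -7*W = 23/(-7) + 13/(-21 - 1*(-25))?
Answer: 3014089177/38416 ≈ 78459.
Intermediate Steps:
W = 1/196 (W = -(23/(-7) + 13/(-21 - 1*(-25)))/7 = -(23*(-⅐) + 13/(-21 + 25))/7 = -(-23/7 + 13/4)/7 = -⅐*(-1/28) = 1/196 ≈ 0.0051020)
F(d, b) = 42 + 6*d² (F(d, b) = 54 + 6*(-2 + d*d) = 54 + 6*(-2 + d²) = 54 + (-12 + 6*d²) = 42 + 6*d²)
Y = 16949689/38416 (Y = (1*21 + 1/196)² = (21 + 1/196)² = (4117/196)² = 16949689/38416 ≈ 441.21)
F(114, -171) + Y = (42 + 6*114²) + 16949689/38416 = (42 + 6*12996) + 16949689/38416 = (42 + 77976) + 16949689/38416 = 78018 + 16949689/38416 = 3014089177/38416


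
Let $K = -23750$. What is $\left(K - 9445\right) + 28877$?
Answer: $-4318$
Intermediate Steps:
$\left(K - 9445\right) + 28877 = \left(-23750 - 9445\right) + 28877 = -33195 + 28877 = -4318$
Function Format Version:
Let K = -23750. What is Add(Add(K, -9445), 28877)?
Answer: -4318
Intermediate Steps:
Add(Add(K, -9445), 28877) = Add(Add(-23750, -9445), 28877) = Add(-33195, 28877) = -4318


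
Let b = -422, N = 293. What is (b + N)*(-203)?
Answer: 26187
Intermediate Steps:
(b + N)*(-203) = (-422 + 293)*(-203) = -129*(-203) = 26187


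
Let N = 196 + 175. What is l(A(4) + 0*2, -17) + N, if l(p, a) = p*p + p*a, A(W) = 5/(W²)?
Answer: 93641/256 ≈ 365.79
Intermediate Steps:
A(W) = 5/W²
l(p, a) = p² + a*p
N = 371
l(A(4) + 0*2, -17) + N = (5/4² + 0*2)*(-17 + (5/4² + 0*2)) + 371 = (5*(1/16) + 0)*(-17 + (5*(1/16) + 0)) + 371 = (5/16 + 0)*(-17 + (5/16 + 0)) + 371 = 5*(-17 + 5/16)/16 + 371 = (5/16)*(-267/16) + 371 = -1335/256 + 371 = 93641/256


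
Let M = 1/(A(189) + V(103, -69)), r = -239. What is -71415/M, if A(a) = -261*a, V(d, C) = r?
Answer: 3539898720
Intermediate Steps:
V(d, C) = -239
M = -1/49568 (M = 1/(-261*189 - 239) = 1/(-49329 - 239) = 1/(-49568) = -1/49568 ≈ -2.0174e-5)
-71415/M = -71415/(-1/49568) = -71415*(-49568) = 3539898720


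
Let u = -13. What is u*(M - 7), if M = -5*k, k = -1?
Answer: 26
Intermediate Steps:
M = 5 (M = -5*(-1) = 5)
u*(M - 7) = -13*(5 - 7) = -13*(-2) = 26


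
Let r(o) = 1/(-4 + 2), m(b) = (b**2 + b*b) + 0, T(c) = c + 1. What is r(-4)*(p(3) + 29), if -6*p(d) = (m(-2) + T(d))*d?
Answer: -23/2 ≈ -11.500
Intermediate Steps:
T(c) = 1 + c
m(b) = 2*b**2 (m(b) = (b**2 + b**2) + 0 = 2*b**2 + 0 = 2*b**2)
p(d) = -d*(9 + d)/6 (p(d) = -(2*(-2)**2 + (1 + d))*d/6 = -(2*4 + (1 + d))*d/6 = -(8 + (1 + d))*d/6 = -(9 + d)*d/6 = -d*(9 + d)/6)
r(o) = -1/2 (r(o) = 1/(-2) = -1/2)
r(-4)*(p(3) + 29) = -(-1/6*3*(9 + 3) + 29)/2 = -(-1/6*3*12 + 29)/2 = -(-6 + 29)/2 = -1/2*23 = -23/2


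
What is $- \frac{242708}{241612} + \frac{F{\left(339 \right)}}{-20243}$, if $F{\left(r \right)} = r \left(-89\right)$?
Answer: $\frac{594134402}{1222737929} \approx 0.4859$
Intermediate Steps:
$F{\left(r \right)} = - 89 r$
$- \frac{242708}{241612} + \frac{F{\left(339 \right)}}{-20243} = - \frac{242708}{241612} + \frac{\left(-89\right) 339}{-20243} = \left(-242708\right) \frac{1}{241612} - - \frac{30171}{20243} = - \frac{60677}{60403} + \frac{30171}{20243} = \frac{594134402}{1222737929}$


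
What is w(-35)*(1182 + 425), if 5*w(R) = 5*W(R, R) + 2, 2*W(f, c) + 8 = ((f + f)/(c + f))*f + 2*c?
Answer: -901527/10 ≈ -90153.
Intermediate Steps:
W(f, c) = -4 + c + f²/(c + f) (W(f, c) = -4 + (((f + f)/(c + f))*f + 2*c)/2 = -4 + (((2*f)/(c + f))*f + 2*c)/2 = -4 + ((2*f/(c + f))*f + 2*c)/2 = -4 + (2*f²/(c + f) + 2*c)/2 = -4 + (2*c + 2*f²/(c + f))/2 = -4 + (c + f²/(c + f)) = -4 + c + f²/(c + f))
w(R) = ⅖ + (-8*R + 3*R²)/(2*R) (w(R) = (5*((R² + R² - 4*R - 4*R + R*R)/(R + R)) + 2)/5 = (5*((R² + R² - 4*R - 4*R + R²)/((2*R))) + 2)/5 = (5*((1/(2*R))*(-8*R + 3*R²)) + 2)/5 = (5*((-8*R + 3*R²)/(2*R)) + 2)/5 = (5*(-8*R + 3*R²)/(2*R) + 2)/5 = (2 + 5*(-8*R + 3*R²)/(2*R))/5 = ⅖ + (-8*R + 3*R²)/(2*R))
w(-35)*(1182 + 425) = (-18/5 + (3/2)*(-35))*(1182 + 425) = (-18/5 - 105/2)*1607 = -561/10*1607 = -901527/10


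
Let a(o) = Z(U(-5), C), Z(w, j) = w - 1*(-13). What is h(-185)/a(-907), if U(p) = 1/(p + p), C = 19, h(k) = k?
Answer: -1850/129 ≈ -14.341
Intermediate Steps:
U(p) = 1/(2*p)
Z(w, j) = 13 + w (Z(w, j) = w + 13 = 13 + w)
a(o) = 129/10 (a(o) = 13 + (½)/(-5) = 13 + (½)*(-⅕) = 13 - ⅒ = 129/10)
h(-185)/a(-907) = -185/129/10 = -185*10/129 = -1850/129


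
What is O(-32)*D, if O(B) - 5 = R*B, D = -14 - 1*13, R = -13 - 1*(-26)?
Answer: 11097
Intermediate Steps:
R = 13 (R = -13 + 26 = 13)
D = -27 (D = -14 - 13 = -27)
O(B) = 5 + 13*B
O(-32)*D = (5 + 13*(-32))*(-27) = (5 - 416)*(-27) = -411*(-27) = 11097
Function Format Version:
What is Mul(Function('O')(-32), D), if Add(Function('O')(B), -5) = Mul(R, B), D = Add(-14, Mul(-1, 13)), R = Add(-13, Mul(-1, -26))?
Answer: 11097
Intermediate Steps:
R = 13 (R = Add(-13, 26) = 13)
D = -27 (D = Add(-14, -13) = -27)
Function('O')(B) = Add(5, Mul(13, B))
Mul(Function('O')(-32), D) = Mul(Add(5, Mul(13, -32)), -27) = Mul(Add(5, -416), -27) = Mul(-411, -27) = 11097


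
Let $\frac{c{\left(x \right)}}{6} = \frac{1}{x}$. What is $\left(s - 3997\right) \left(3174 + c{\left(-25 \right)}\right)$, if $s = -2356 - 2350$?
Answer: $- \frac{690530832}{25} \approx -2.7621 \cdot 10^{7}$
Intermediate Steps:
$s = -4706$
$c{\left(x \right)} = \frac{6}{x}$
$\left(s - 3997\right) \left(3174 + c{\left(-25 \right)}\right) = \left(-4706 - 3997\right) \left(3174 + \frac{6}{-25}\right) = - 8703 \left(3174 + 6 \left(- \frac{1}{25}\right)\right) = - 8703 \left(3174 - \frac{6}{25}\right) = \left(-8703\right) \frac{79344}{25} = - \frac{690530832}{25}$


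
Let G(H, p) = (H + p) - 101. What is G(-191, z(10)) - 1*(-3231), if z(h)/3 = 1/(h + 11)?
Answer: 20574/7 ≈ 2939.1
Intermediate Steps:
z(h) = 3/(11 + h) (z(h) = 3/(h + 11) = 3/(11 + h))
G(H, p) = -101 + H + p
G(-191, z(10)) - 1*(-3231) = (-101 - 191 + 3/(11 + 10)) - 1*(-3231) = (-101 - 191 + 3/21) + 3231 = (-101 - 191 + 3*(1/21)) + 3231 = (-101 - 191 + ⅐) + 3231 = -2043/7 + 3231 = 20574/7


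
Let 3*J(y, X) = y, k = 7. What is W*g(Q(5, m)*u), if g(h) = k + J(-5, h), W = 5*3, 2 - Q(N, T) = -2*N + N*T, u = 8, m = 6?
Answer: 80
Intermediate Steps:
J(y, X) = y/3
Q(N, T) = 2 + 2*N - N*T (Q(N, T) = 2 - (-2*N + N*T) = 2 + (2*N - N*T) = 2 + 2*N - N*T)
W = 15
g(h) = 16/3 (g(h) = 7 + (⅓)*(-5) = 7 - 5/3 = 16/3)
W*g(Q(5, m)*u) = 15*(16/3) = 80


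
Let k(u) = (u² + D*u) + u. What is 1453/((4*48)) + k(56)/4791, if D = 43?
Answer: 892947/102208 ≈ 8.7366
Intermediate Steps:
k(u) = u² + 44*u (k(u) = (u² + 43*u) + u = u² + 44*u)
1453/((4*48)) + k(56)/4791 = 1453/((4*48)) + (56*(44 + 56))/4791 = 1453/192 + (56*100)*(1/4791) = 1453*(1/192) + 5600*(1/4791) = 1453/192 + 5600/4791 = 892947/102208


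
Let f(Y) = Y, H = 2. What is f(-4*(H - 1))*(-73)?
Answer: 292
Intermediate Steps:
f(-4*(H - 1))*(-73) = -4*(2 - 1)*(-73) = -4*1*(-73) = -4*(-73) = 292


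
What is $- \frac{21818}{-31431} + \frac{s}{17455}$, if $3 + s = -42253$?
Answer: $- \frac{947315146}{548628105} \approx -1.7267$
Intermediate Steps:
$s = -42256$ ($s = -3 - 42253 = -42256$)
$- \frac{21818}{-31431} + \frac{s}{17455} = - \frac{21818}{-31431} - \frac{42256}{17455} = \left(-21818\right) \left(- \frac{1}{31431}\right) - \frac{42256}{17455} = \frac{21818}{31431} - \frac{42256}{17455} = - \frac{947315146}{548628105}$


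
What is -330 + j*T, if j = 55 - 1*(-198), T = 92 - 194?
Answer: -26136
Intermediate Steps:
T = -102
j = 253 (j = 55 + 198 = 253)
-330 + j*T = -330 + 253*(-102) = -330 - 25806 = -26136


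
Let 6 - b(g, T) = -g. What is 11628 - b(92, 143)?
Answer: 11530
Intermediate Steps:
b(g, T) = 6 + g (b(g, T) = 6 - (-1)*g = 6 + g)
11628 - b(92, 143) = 11628 - (6 + 92) = 11628 - 1*98 = 11628 - 98 = 11530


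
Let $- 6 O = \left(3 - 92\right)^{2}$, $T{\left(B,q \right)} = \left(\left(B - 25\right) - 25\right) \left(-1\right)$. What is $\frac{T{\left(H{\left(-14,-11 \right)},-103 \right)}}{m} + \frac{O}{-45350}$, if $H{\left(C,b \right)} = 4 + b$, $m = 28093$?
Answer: $\frac{238034353}{7644105300} \approx 0.03114$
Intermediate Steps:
$T{\left(B,q \right)} = 50 - B$ ($T{\left(B,q \right)} = \left(\left(-25 + B\right) - 25\right) \left(-1\right) = \left(-50 + B\right) \left(-1\right) = 50 - B$)
$O = - \frac{7921}{6}$ ($O = - \frac{\left(3 - 92\right)^{2}}{6} = - \frac{\left(-89\right)^{2}}{6} = \left(- \frac{1}{6}\right) 7921 = - \frac{7921}{6} \approx -1320.2$)
$\frac{T{\left(H{\left(-14,-11 \right)},-103 \right)}}{m} + \frac{O}{-45350} = \frac{50 - \left(4 - 11\right)}{28093} - \frac{7921}{6 \left(-45350\right)} = \left(50 - -7\right) \frac{1}{28093} - - \frac{7921}{272100} = \left(50 + 7\right) \frac{1}{28093} + \frac{7921}{272100} = 57 \cdot \frac{1}{28093} + \frac{7921}{272100} = \frac{57}{28093} + \frac{7921}{272100} = \frac{238034353}{7644105300}$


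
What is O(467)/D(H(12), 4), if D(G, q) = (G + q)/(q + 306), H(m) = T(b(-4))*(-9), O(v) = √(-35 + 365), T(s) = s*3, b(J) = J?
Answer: 155*√330/56 ≈ 50.281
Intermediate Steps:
T(s) = 3*s
O(v) = √330
H(m) = 108 (H(m) = (3*(-4))*(-9) = -12*(-9) = 108)
D(G, q) = (G + q)/(306 + q)
O(467)/D(H(12), 4) = √330/(((108 + 4)/(306 + 4))) = √330/((112/310)) = √330/(((1/310)*112)) = √330/(56/155) = √330*(155/56) = 155*√330/56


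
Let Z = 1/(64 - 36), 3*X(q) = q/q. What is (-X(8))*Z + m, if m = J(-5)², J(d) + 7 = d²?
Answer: 27215/84 ≈ 323.99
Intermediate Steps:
X(q) = ⅓ (X(q) = (q/q)/3 = (⅓)*1 = ⅓)
Z = 1/28 ≈ 0.035714
J(d) = -7 + d²
m = 324 (m = (-7 + (-5)²)² = (-7 + 25)² = 18² = 324)
(-X(8))*Z + m = -1*⅓*(1/28) + 324 = -⅓*1/28 + 324 = -1/84 + 324 = 27215/84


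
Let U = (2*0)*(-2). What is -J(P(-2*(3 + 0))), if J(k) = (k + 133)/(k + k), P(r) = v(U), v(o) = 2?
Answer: -135/4 ≈ -33.750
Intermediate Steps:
U = 0 (U = 0*(-2) = 0)
P(r) = 2
J(k) = (133 + k)/(2*k) (J(k) = (133 + k)/((2*k)) = (133 + k)*(1/(2*k)) = (133 + k)/(2*k))
-J(P(-2*(3 + 0))) = -(133 + 2)/(2*2) = -135/(2*2) = -1*135/4 = -135/4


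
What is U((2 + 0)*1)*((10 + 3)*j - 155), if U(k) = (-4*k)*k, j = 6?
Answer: 1232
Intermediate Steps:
U(k) = -4*k²
U((2 + 0)*1)*((10 + 3)*j - 155) = (-4*(2 + 0)²)*((10 + 3)*6 - 155) = (-4*(2*1)²)*(13*6 - 155) = (-4*2²)*(78 - 155) = -4*4*(-77) = -16*(-77) = 1232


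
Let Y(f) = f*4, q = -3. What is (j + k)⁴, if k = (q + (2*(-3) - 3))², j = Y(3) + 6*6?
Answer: 1358954496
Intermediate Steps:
Y(f) = 4*f
j = 48 (j = 4*3 + 6*6 = 12 + 36 = 48)
k = 144 (k = (-3 + (2*(-3) - 3))² = (-3 + (-6 - 3))² = (-3 - 9)² = (-12)² = 144)
(j + k)⁴ = (48 + 144)⁴ = 192⁴ = 1358954496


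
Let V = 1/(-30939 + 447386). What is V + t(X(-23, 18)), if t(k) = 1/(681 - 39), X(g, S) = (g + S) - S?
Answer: 417089/267358974 ≈ 0.0015600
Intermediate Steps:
X(g, S) = g (X(g, S) = (S + g) - S = g)
t(k) = 1/642
V = 1/416447 ≈ 2.4013e-6
V + t(X(-23, 18)) = 1/416447 + 1/642 = 417089/267358974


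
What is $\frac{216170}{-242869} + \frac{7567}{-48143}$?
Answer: $- \frac{12244862033}{11692442267} \approx -1.0472$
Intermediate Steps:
$\frac{216170}{-242869} + \frac{7567}{-48143} = 216170 \left(- \frac{1}{242869}\right) + 7567 \left(- \frac{1}{48143}\right) = - \frac{216170}{242869} - \frac{7567}{48143} = - \frac{12244862033}{11692442267}$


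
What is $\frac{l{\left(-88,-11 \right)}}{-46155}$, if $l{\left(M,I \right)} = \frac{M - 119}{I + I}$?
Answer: $- \frac{69}{338470} \approx -0.00020386$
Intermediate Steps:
$l{\left(M,I \right)} = \frac{-119 + M}{2 I}$
$\frac{l{\left(-88,-11 \right)}}{-46155} = \frac{\frac{1}{2} \frac{1}{-11} \left(-119 - 88\right)}{-46155} = \frac{1}{2} \left(- \frac{1}{11}\right) \left(-207\right) \left(- \frac{1}{46155}\right) = \frac{207}{22} \left(- \frac{1}{46155}\right) = - \frac{69}{338470}$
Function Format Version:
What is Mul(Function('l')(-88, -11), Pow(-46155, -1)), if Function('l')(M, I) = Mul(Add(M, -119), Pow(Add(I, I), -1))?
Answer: Rational(-69, 338470) ≈ -0.00020386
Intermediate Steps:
Function('l')(M, I) = Mul(Rational(1, 2), Pow(I, -1), Add(-119, M)) (Function('l')(M, I) = Mul(Add(-119, M), Pow(Mul(2, I), -1)) = Mul(Add(-119, M), Mul(Rational(1, 2), Pow(I, -1))) = Mul(Rational(1, 2), Pow(I, -1), Add(-119, M)))
Mul(Function('l')(-88, -11), Pow(-46155, -1)) = Mul(Mul(Rational(1, 2), Pow(-11, -1), Add(-119, -88)), Pow(-46155, -1)) = Mul(Mul(Rational(1, 2), Rational(-1, 11), -207), Rational(-1, 46155)) = Mul(Rational(207, 22), Rational(-1, 46155)) = Rational(-69, 338470)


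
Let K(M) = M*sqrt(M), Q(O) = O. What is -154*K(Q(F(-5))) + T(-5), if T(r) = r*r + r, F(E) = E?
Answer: 20 + 770*I*sqrt(5) ≈ 20.0 + 1721.8*I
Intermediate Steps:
T(r) = r + r**2 (T(r) = r**2 + r = r + r**2)
K(M) = M**(3/2)
-154*K(Q(F(-5))) + T(-5) = -(-770)*I*sqrt(5) - 5*(1 - 5) = -(-770)*I*sqrt(5) - 5*(-4) = 770*I*sqrt(5) + 20 = 20 + 770*I*sqrt(5)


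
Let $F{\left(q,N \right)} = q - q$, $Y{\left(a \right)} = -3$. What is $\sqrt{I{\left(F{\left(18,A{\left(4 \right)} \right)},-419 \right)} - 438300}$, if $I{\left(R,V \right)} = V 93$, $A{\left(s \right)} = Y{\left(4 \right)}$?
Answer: $i \sqrt{477267} \approx 690.84 i$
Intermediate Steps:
$A{\left(s \right)} = -3$
$F{\left(q,N \right)} = 0$
$I{\left(R,V \right)} = 93 V$
$\sqrt{I{\left(F{\left(18,A{\left(4 \right)} \right)},-419 \right)} - 438300} = \sqrt{93 \left(-419\right) - 438300} = \sqrt{-38967 - 438300} = \sqrt{-477267} = i \sqrt{477267}$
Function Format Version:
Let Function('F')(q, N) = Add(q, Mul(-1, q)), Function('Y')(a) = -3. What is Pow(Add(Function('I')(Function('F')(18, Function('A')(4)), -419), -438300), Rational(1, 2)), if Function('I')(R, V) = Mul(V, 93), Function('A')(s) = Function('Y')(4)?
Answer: Mul(I, Pow(477267, Rational(1, 2))) ≈ Mul(690.84, I)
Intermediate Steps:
Function('A')(s) = -3
Function('F')(q, N) = 0
Function('I')(R, V) = Mul(93, V)
Pow(Add(Function('I')(Function('F')(18, Function('A')(4)), -419), -438300), Rational(1, 2)) = Pow(Add(Mul(93, -419), -438300), Rational(1, 2)) = Pow(Add(-38967, -438300), Rational(1, 2)) = Pow(-477267, Rational(1, 2)) = Mul(I, Pow(477267, Rational(1, 2)))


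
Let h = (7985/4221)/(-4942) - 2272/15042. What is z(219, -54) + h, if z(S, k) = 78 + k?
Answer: 1247196356597/52296476274 ≈ 23.849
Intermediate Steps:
h = -7919073979/52296476274 (h = (7985*(1/4221))*(-1/4942) - 2272*1/15042 = (7985/4221)*(-1/4942) - 1136/7521 = -7985/20860182 - 1136/7521 = -7919073979/52296476274 ≈ -0.15143)
z(219, -54) + h = (78 - 54) - 7919073979/52296476274 = 24 - 7919073979/52296476274 = 1247196356597/52296476274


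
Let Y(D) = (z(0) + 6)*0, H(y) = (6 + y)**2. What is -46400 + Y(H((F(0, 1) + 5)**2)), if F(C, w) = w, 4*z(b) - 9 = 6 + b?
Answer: -46400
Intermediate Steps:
z(b) = 15/4 + b/4 (z(b) = 9/4 + (6 + b)/4 = 9/4 + (3/2 + b/4) = 15/4 + b/4)
Y(D) = 0 (Y(D) = ((15/4 + (1/4)*0) + 6)*0 = ((15/4 + 0) + 6)*0 = (15/4 + 6)*0 = (39/4)*0 = 0)
-46400 + Y(H((F(0, 1) + 5)**2)) = -46400 + 0 = -46400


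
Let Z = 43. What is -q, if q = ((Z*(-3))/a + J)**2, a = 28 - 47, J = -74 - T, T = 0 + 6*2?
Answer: -2265025/361 ≈ -6274.3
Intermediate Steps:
T = 12 (T = 0 + 12 = 12)
J = -86 (J = -74 - 1*12 = -74 - 12 = -86)
a = -19
q = 2265025/361 (q = ((43*(-3))/(-19) - 86)**2 = (-129*(-1/19) - 86)**2 = (129/19 - 86)**2 = (-1505/19)**2 = 2265025/361 ≈ 6274.3)
-q = -1*2265025/361 = -2265025/361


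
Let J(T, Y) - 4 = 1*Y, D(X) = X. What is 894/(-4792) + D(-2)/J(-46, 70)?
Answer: -18935/88652 ≈ -0.21359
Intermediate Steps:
J(T, Y) = 4 + Y (J(T, Y) = 4 + 1*Y = 4 + Y)
894/(-4792) + D(-2)/J(-46, 70) = 894/(-4792) - 2/(4 + 70) = 894*(-1/4792) - 2/74 = -447/2396 - 2*1/74 = -447/2396 - 1/37 = -18935/88652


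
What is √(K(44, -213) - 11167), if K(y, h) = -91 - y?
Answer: I*√11302 ≈ 106.31*I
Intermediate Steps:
√(K(44, -213) - 11167) = √((-91 - 1*44) - 11167) = √((-91 - 44) - 11167) = √(-135 - 11167) = √(-11302) = I*√11302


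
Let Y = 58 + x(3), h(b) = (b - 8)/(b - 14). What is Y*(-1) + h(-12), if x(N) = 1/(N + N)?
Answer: -4477/78 ≈ -57.397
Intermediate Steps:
h(b) = (-8 + b)/(-14 + b)
x(N) = 1/(2*N)
Y = 349/6 (Y = 58 + (1/2)/3 = 58 + (1/2)*(1/3) = 58 + 1/6 = 349/6 ≈ 58.167)
Y*(-1) + h(-12) = (349/6)*(-1) + (-8 - 12)/(-14 - 12) = -349/6 - 20/(-26) = -349/6 - 1/26*(-20) = -349/6 + 10/13 = -4477/78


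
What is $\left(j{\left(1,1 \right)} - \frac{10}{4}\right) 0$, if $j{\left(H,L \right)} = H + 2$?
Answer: $0$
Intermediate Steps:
$j{\left(H,L \right)} = 2 + H$
$\left(j{\left(1,1 \right)} - \frac{10}{4}\right) 0 = \left(\left(2 + 1\right) - \frac{10}{4}\right) 0 = \left(3 - \frac{5}{2}\right) 0 = \frac{1}{2} \cdot 0 = 0$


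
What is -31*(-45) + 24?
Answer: 1419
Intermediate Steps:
-31*(-45) + 24 = 1395 + 24 = 1419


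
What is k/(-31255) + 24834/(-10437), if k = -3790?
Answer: -7015528/3106747 ≈ -2.2582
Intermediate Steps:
k/(-31255) + 24834/(-10437) = -3790/(-31255) + 24834/(-10437) = -3790*(-1/31255) + 24834*(-1/10437) = 758/6251 - 8278/3479 = -7015528/3106747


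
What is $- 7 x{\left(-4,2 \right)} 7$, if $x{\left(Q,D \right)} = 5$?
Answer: $-245$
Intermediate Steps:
$- 7 x{\left(-4,2 \right)} 7 = \left(-7\right) 5 \cdot 7 = \left(-35\right) 7 = -245$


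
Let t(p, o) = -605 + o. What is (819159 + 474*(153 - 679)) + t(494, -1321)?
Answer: 567909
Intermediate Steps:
(819159 + 474*(153 - 679)) + t(494, -1321) = (819159 + 474*(153 - 679)) + (-605 - 1321) = (819159 + 474*(-526)) - 1926 = (819159 - 249324) - 1926 = 569835 - 1926 = 567909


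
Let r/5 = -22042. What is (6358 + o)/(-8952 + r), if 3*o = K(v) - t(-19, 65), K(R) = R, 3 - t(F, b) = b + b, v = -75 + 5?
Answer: -6377/119162 ≈ -0.053515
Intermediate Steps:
v = -70
r = -110210 (r = 5*(-22042) = -110210)
t(F, b) = 3 - 2*b (t(F, b) = 3 - (b + b) = 3 - 2*b)
o = 19 (o = (-70 - (3 - 2*65))/3 = (-70 - (3 - 130))/3 = (-70 - 1*(-127))/3 = (-70 + 127)/3 = (1/3)*57 = 19)
(6358 + o)/(-8952 + r) = (6358 + 19)/(-8952 - 110210) = 6377/(-119162) = 6377*(-1/119162) = -6377/119162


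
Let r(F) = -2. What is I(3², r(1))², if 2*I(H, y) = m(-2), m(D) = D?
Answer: 1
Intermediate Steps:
I(H, y) = -1 (I(H, y) = (½)*(-2) = -1)
I(3², r(1))² = (-1)² = 1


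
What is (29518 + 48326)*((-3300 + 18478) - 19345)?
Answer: -324375948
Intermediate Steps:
(29518 + 48326)*((-3300 + 18478) - 19345) = 77844*(15178 - 19345) = 77844*(-4167) = -324375948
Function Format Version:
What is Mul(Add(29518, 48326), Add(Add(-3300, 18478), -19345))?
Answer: -324375948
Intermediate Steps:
Mul(Add(29518, 48326), Add(Add(-3300, 18478), -19345)) = Mul(77844, Add(15178, -19345)) = Mul(77844, -4167) = -324375948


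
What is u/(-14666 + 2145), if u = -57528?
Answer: 57528/12521 ≈ 4.5945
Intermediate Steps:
u/(-14666 + 2145) = -57528/(-14666 + 2145) = -57528/(-12521) = -57528*(-1/12521) = 57528/12521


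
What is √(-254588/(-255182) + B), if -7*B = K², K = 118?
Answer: I*√1585930890203562/893137 ≈ 44.589*I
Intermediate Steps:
B = -13924/7 (B = -⅐*118² = -⅐*13924 = -13924/7 ≈ -1989.1)
√(-254588/(-255182) + B) = √(-254588/(-255182) - 13924/7) = √(-254588*(-1/255182) - 13924/7) = √(127294/127591 - 13924/7) = √(-1775686026/893137) = I*√1585930890203562/893137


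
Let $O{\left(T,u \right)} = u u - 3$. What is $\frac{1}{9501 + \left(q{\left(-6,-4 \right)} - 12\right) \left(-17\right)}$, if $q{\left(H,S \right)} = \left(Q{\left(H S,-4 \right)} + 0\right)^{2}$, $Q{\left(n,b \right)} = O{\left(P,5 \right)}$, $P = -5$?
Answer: $\frac{1}{1477} \approx 0.00067705$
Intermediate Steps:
$O{\left(T,u \right)} = -3 + u^{2}$ ($O{\left(T,u \right)} = u^{2} - 3 = -3 + u^{2}$)
$Q{\left(n,b \right)} = 22$ ($Q{\left(n,b \right)} = -3 + 5^{2} = -3 + 25 = 22$)
$q{\left(H,S \right)} = 484$ ($q{\left(H,S \right)} = \left(22 + 0\right)^{2} = 22^{2} = 484$)
$\frac{1}{9501 + \left(q{\left(-6,-4 \right)} - 12\right) \left(-17\right)} = \frac{1}{9501 + \left(484 - 12\right) \left(-17\right)} = \frac{1}{9501 + 472 \left(-17\right)} = \frac{1}{9501 - 8024} = \frac{1}{1477}$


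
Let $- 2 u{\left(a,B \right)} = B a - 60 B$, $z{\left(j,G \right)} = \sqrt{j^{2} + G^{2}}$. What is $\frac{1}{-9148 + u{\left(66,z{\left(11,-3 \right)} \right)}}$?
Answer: $- \frac{4574}{41842367} + \frac{3 \sqrt{130}}{83684734} \approx -0.00010891$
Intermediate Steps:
$z{\left(j,G \right)} = \sqrt{G^{2} + j^{2}}$
$u{\left(a,B \right)} = 30 B - \frac{B a}{2}$ ($u{\left(a,B \right)} = - \frac{B a - 60 B}{2} = - \frac{- 60 B + B a}{2} = 30 B - \frac{B a}{2}$)
$\frac{1}{-9148 + u{\left(66,z{\left(11,-3 \right)} \right)}} = \frac{1}{-9148 + \frac{\sqrt{\left(-3\right)^{2} + 11^{2}} \left(60 - 66\right)}{2}} = \frac{1}{-9148 + \frac{\sqrt{9 + 121} \left(60 - 66\right)}{2}} = \frac{1}{-9148 + \frac{1}{2} \sqrt{130} \left(-6\right)} = \frac{1}{-9148 - 3 \sqrt{130}}$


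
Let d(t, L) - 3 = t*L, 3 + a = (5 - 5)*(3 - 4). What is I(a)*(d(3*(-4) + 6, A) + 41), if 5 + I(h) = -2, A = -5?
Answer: -518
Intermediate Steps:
a = -3 (a = -3 + (5 - 5)*(3 - 4) = -3 + 0*(-1) = -3 + 0 = -3)
d(t, L) = 3 + L*t (d(t, L) = 3 + t*L = 3 + L*t)
I(h) = -7 (I(h) = -5 - 2 = -7)
I(a)*(d(3*(-4) + 6, A) + 41) = -7*((3 - 5*(3*(-4) + 6)) + 41) = -7*((3 - 5*(-12 + 6)) + 41) = -7*((3 - 5*(-6)) + 41) = -7*((3 + 30) + 41) = -7*(33 + 41) = -7*74 = -518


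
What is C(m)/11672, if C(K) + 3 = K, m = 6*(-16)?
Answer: -99/11672 ≈ -0.0084818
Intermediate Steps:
m = -96
C(K) = -3 + K
C(m)/11672 = (-3 - 96)/11672 = -99*1/11672 = -99/11672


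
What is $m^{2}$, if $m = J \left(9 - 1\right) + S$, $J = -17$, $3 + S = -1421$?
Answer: $2433600$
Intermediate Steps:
$S = -1424$ ($S = -3 - 1421 = -1424$)
$m = -1560$ ($m = - 17 \left(9 - 1\right) - 1424 = \left(-17\right) 8 - 1424 = -136 - 1424 = -1560$)
$m^{2} = \left(-1560\right)^{2} = 2433600$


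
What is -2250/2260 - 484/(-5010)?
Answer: -508933/566130 ≈ -0.89897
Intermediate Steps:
-2250/2260 - 484/(-5010) = -2250*1/2260 - 484*(-1/5010) = -225/226 + 242/2505 = -508933/566130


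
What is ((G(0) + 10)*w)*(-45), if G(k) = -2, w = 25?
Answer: -9000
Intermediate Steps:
((G(0) + 10)*w)*(-45) = ((-2 + 10)*25)*(-45) = (8*25)*(-45) = 200*(-45) = -9000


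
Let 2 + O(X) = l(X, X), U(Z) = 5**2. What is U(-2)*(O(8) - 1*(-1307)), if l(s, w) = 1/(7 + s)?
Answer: 97880/3 ≈ 32627.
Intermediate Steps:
U(Z) = 25
O(X) = -2 + 1/(7 + X)
U(-2)*(O(8) - 1*(-1307)) = 25*((-13 - 2*8)/(7 + 8) - 1*(-1307)) = 25*((-13 - 16)/15 + 1307) = 25*((1/15)*(-29) + 1307) = 25*(-29/15 + 1307) = 25*(19576/15) = 97880/3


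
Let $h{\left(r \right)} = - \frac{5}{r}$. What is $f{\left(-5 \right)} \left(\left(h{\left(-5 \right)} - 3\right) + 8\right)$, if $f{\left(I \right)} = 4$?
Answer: $24$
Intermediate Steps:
$f{\left(-5 \right)} \left(\left(h{\left(-5 \right)} - 3\right) + 8\right) = 4 \left(\left(- \frac{5}{-5} - 3\right) + 8\right) = 4 \left(\left(\left(-5\right) \left(- \frac{1}{5}\right) - 3\right) + 8\right) = 4 \left(\left(1 - 3\right) + 8\right) = 4 \left(-2 + 8\right) = 4 \cdot 6 = 24$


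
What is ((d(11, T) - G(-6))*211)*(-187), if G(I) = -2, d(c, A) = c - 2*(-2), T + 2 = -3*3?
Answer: -670769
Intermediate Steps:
T = -11 (T = -2 - 3*3 = -2 - 9 = -11)
d(c, A) = 4 + c (d(c, A) = c + 4 = 4 + c)
((d(11, T) - G(-6))*211)*(-187) = (((4 + 11) - 1*(-2))*211)*(-187) = ((15 + 2)*211)*(-187) = (17*211)*(-187) = 3587*(-187) = -670769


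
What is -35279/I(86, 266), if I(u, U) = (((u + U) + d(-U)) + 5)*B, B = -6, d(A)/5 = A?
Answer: -35279/5838 ≈ -6.0430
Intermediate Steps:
d(A) = 5*A
I(u, U) = -30 - 6*u + 24*U (I(u, U) = (((u + U) + 5*(-U)) + 5)*(-6) = (((U + u) - 5*U) + 5)*(-6) = ((u - 4*U) + 5)*(-6) = (5 + u - 4*U)*(-6) = -30 - 6*u + 24*U)
-35279/I(86, 266) = -35279/(-30 - 6*86 + 24*266) = -35279/(-30 - 516 + 6384) = -35279/5838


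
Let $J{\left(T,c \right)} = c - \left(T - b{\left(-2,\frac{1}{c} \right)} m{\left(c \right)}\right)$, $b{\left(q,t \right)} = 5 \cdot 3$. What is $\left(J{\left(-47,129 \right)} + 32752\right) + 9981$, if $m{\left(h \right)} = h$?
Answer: $44844$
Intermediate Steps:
$b{\left(q,t \right)} = 15$
$J{\left(T,c \right)} = - T + 16 c$ ($J{\left(T,c \right)} = c - \left(T - 15 c\right) = - T + 16 c$)
$\left(J{\left(-47,129 \right)} + 32752\right) + 9981 = \left(\left(\left(-1\right) \left(-47\right) + 16 \cdot 129\right) + 32752\right) + 9981 = \left(\left(47 + 2064\right) + 32752\right) + 9981 = \left(2111 + 32752\right) + 9981 = 34863 + 9981 = 44844$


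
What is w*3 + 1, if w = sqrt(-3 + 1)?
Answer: 1 + 3*I*sqrt(2) ≈ 1.0 + 4.2426*I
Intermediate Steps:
w = I*sqrt(2) (w = sqrt(-2) = I*sqrt(2) ≈ 1.4142*I)
w*3 + 1 = (I*sqrt(2))*3 + 1 = 3*I*sqrt(2) + 1 = 1 + 3*I*sqrt(2)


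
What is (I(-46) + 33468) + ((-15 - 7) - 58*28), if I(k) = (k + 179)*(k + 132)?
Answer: 43260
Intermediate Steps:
I(k) = (132 + k)*(179 + k) (I(k) = (179 + k)*(132 + k) = (132 + k)*(179 + k))
(I(-46) + 33468) + ((-15 - 7) - 58*28) = ((23628 + (-46)² + 311*(-46)) + 33468) + ((-15 - 7) - 58*28) = ((23628 + 2116 - 14306) + 33468) + (-22 - 1624) = (11438 + 33468) - 1646 = 44906 - 1646 = 43260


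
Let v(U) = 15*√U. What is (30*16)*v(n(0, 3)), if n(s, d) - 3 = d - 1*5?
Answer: 7200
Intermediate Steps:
n(s, d) = -2 + d (n(s, d) = 3 + (d - 1*5) = 3 + (d - 5) = 3 + (-5 + d) = -2 + d)
(30*16)*v(n(0, 3)) = (30*16)*(15*√(-2 + 3)) = 480*(15*√1) = 480*(15*1) = 480*15 = 7200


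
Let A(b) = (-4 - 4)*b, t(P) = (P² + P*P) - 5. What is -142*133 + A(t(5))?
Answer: -19246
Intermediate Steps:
t(P) = -5 + 2*P² (t(P) = (P² + P²) - 5 = 2*P² - 5 = -5 + 2*P²)
A(b) = -8*b
-142*133 + A(t(5)) = -142*133 - 8*(-5 + 2*5²) = -18886 - 8*(-5 + 2*25) = -18886 - 8*(-5 + 50) = -18886 - 8*45 = -18886 - 360 = -19246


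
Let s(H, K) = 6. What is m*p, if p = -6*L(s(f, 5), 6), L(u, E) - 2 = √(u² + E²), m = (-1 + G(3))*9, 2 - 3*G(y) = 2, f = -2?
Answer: 108 + 324*√2 ≈ 566.21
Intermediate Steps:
G(y) = 0 (G(y) = ⅔ - ⅓*2 = ⅔ - ⅔ = 0)
m = -9 (m = (-1 + 0)*9 = -1*9 = -9)
L(u, E) = 2 + √(E² + u²) (L(u, E) = 2 + √(u² + E²) = 2 + √(E² + u²))
p = -12 - 36*√2 (p = -6*(2 + √(6² + 6²)) = -6*(2 + √(36 + 36)) = -6*(2 + √72) = -6*(2 + 6*√2) = -12 - 36*√2 ≈ -62.912)
m*p = -9*(-12 - 36*√2) = 108 + 324*√2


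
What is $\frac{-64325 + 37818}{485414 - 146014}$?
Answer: $- \frac{26507}{339400} \approx -0.0781$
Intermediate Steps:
$\frac{-64325 + 37818}{485414 - 146014} = - \frac{26507}{339400}$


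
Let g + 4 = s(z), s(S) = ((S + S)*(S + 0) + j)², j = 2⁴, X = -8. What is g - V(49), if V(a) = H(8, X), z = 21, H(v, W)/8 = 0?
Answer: 806400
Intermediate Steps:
H(v, W) = 0 (H(v, W) = 8*0 = 0)
j = 16
V(a) = 0
s(S) = (16 + 2*S²)² (s(S) = ((S + S)*(S + 0) + 16)² = ((2*S)*S + 16)² = (2*S² + 16)² = (16 + 2*S²)²)
g = 806400 (g = -4 + 4*(8 + 21²)² = -4 + 4*(8 + 441)² = -4 + 4*449² = -4 + 4*201601 = -4 + 806404 = 806400)
g - V(49) = 806400 - 1*0 = 806400 + 0 = 806400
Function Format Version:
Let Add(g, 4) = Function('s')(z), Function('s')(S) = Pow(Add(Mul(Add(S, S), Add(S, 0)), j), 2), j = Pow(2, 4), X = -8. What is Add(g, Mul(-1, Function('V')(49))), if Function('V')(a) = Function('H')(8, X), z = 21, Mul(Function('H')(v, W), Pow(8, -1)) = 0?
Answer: 806400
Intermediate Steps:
Function('H')(v, W) = 0 (Function('H')(v, W) = Mul(8, 0) = 0)
j = 16
Function('V')(a) = 0
Function('s')(S) = Pow(Add(16, Mul(2, Pow(S, 2))), 2) (Function('s')(S) = Pow(Add(Mul(Add(S, S), Add(S, 0)), 16), 2) = Pow(Add(Mul(Mul(2, S), S), 16), 2) = Pow(Add(Mul(2, Pow(S, 2)), 16), 2) = Pow(Add(16, Mul(2, Pow(S, 2))), 2))
g = 806400 (g = Add(-4, Mul(4, Pow(Add(8, Pow(21, 2)), 2))) = Add(-4, Mul(4, Pow(Add(8, 441), 2))) = Add(-4, Mul(4, Pow(449, 2))) = Add(-4, Mul(4, 201601)) = Add(-4, 806404) = 806400)
Add(g, Mul(-1, Function('V')(49))) = Add(806400, Mul(-1, 0)) = Add(806400, 0) = 806400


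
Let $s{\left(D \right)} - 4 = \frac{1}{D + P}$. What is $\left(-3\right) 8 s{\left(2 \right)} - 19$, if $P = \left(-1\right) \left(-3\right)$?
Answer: $- \frac{599}{5} \approx -119.8$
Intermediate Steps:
$P = 3$
$s{\left(D \right)} = 4 + \frac{1}{3 + D}$ ($s{\left(D \right)} = 4 + \frac{1}{D + 3} = 4 + \frac{1}{3 + D}$)
$\left(-3\right) 8 s{\left(2 \right)} - 19 = \left(-3\right) 8 \frac{13 + 4 \cdot 2}{3 + 2} - 19 = - 24 \frac{13 + 8}{5} - 19 = - 24 \cdot \frac{1}{5} \cdot 21 - 19 = \left(-24\right) \frac{21}{5} - 19 = - \frac{504}{5} - 19 = - \frac{599}{5}$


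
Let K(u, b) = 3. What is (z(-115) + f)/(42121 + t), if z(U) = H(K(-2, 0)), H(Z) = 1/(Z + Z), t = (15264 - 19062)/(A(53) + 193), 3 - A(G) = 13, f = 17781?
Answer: 6507907/15408690 ≈ 0.42235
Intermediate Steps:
A(G) = -10 (A(G) = 3 - 1*13 = 3 - 13 = -10)
t = -1266/61 (t = (15264 - 19062)/(-10 + 193) = -3798/183 = -3798*1/183 = -1266/61 ≈ -20.754)
H(Z) = 1/(2*Z)
z(U) = 1/6 (z(U) = (1/2)/3 = (1/2)*(1/3) = 1/6)
(z(-115) + f)/(42121 + t) = (1/6 + 17781)/(42121 - 1266/61) = 106687/(6*(2568115/61)) = (106687/6)*(61/2568115) = 6507907/15408690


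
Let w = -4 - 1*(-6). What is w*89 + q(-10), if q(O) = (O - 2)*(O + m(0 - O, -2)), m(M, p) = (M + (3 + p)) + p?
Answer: 190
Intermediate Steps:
m(M, p) = 3 + M + 2*p (m(M, p) = (3 + M + p) + p = 3 + M + 2*p)
q(O) = 2 - O (q(O) = (O - 2)*(O + (3 + (0 - O) + 2*(-2))) = (-2 + O)*(O + (3 - O - 4)) = (-2 + O)*(O + (-1 - O)) = (-2 + O)*(-1) = 2 - O)
w = 2 (w = -4 + 6 = 2)
w*89 + q(-10) = 2*89 + (2 - 1*(-10)) = 178 + (2 + 10) = 178 + 12 = 190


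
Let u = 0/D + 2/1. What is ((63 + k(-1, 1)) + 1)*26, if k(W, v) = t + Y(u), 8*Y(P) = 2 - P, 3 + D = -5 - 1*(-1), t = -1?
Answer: 1638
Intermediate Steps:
D = -7 (D = -3 + (-5 - 1*(-1)) = -3 + (-5 + 1) = -3 - 4 = -7)
u = 2 (u = 0/(-7) + 2/1 = 0*(-1/7) + 2*1 = 0 + 2 = 2)
Y(P) = 1/4 - P/8 (Y(P) = (2 - P)/8 = 1/4 - P/8)
k(W, v) = -1 (k(W, v) = -1 + (1/4 - 1/8*2) = -1 + (1/4 - 1/4) = -1 + 0 = -1)
((63 + k(-1, 1)) + 1)*26 = ((63 - 1) + 1)*26 = (62 + 1)*26 = 63*26 = 1638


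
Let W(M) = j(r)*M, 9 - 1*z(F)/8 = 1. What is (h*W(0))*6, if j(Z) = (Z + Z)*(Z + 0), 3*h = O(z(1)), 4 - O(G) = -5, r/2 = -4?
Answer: 0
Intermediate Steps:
r = -8 (r = 2*(-4) = -8)
z(F) = 64 (z(F) = 72 - 8*1 = 72 - 8 = 64)
O(G) = 9 (O(G) = 4 - 1*(-5) = 4 + 5 = 9)
h = 3 (h = (⅓)*9 = 3)
j(Z) = 2*Z² (j(Z) = (2*Z)*Z = 2*Z²)
W(M) = 128*M (W(M) = (2*(-8)²)*M = (2*64)*M = 128*M)
(h*W(0))*6 = (3*(128*0))*6 = (3*0)*6 = 0*6 = 0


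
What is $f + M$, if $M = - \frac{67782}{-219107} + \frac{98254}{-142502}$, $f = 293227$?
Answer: $\frac{4577734604145232}{15611592857} \approx 2.9323 \cdot 10^{5}$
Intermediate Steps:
$M = - \frac{5934534307}{15611592857}$ ($M = \left(-67782\right) \left(- \frac{1}{219107}\right) + 98254 \left(- \frac{1}{142502}\right) = \frac{67782}{219107} - \frac{49127}{71251} = - \frac{5934534307}{15611592857} \approx -0.38014$)
$f + M = 293227 - \frac{5934534307}{15611592857} = \frac{4577734604145232}{15611592857}$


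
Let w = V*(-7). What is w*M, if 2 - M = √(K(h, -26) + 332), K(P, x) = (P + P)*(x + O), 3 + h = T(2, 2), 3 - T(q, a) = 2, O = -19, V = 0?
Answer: 0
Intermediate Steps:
T(q, a) = 1 (T(q, a) = 3 - 1*2 = 3 - 2 = 1)
h = -2 (h = -3 + 1 = -2)
K(P, x) = 2*P*(-19 + x) (K(P, x) = (P + P)*(x - 19) = (2*P)*(-19 + x) = 2*P*(-19 + x))
w = 0 (w = 0*(-7) = 0)
M = 2 - 16*√2 (M = 2 - √(2*(-2)*(-19 - 26) + 332) = 2 - √(2*(-2)*(-45) + 332) = 2 - √(180 + 332) = 2 - √512 = 2 - 16*√2 ≈ -20.627)
w*M = 0*(2 - 16*√2) = 0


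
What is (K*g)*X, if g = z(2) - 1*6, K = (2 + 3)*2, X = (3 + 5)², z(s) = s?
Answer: -2560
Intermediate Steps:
X = 64 (X = 8² = 64)
K = 10 (K = 5*2 = 10)
g = -4 (g = 2 - 1*6 = 2 - 6 = -4)
(K*g)*X = (10*(-4))*64 = -40*64 = -2560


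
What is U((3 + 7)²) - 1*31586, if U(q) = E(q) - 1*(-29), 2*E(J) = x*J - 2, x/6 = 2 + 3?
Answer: -30058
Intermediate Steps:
x = 30 (x = 6*(2 + 3) = 6*5 = 30)
E(J) = -1 + 15*J (E(J) = (30*J - 2)/2 = (-2 + 30*J)/2 = -1 + 15*J)
U(q) = 28 + 15*q (U(q) = (-1 + 15*q) - 1*(-29) = (-1 + 15*q) + 29 = 28 + 15*q)
U((3 + 7)²) - 1*31586 = (28 + 15*(3 + 7)²) - 1*31586 = (28 + 15*10²) - 31586 = (28 + 15*100) - 31586 = (28 + 1500) - 31586 = 1528 - 31586 = -30058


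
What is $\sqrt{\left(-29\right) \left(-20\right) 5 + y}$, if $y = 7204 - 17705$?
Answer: $i \sqrt{7601} \approx 87.184 i$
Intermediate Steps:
$y = -10501$ ($y = 7204 - 17705 = -10501$)
$\sqrt{\left(-29\right) \left(-20\right) 5 + y} = \sqrt{\left(-29\right) \left(-20\right) 5 - 10501} = \sqrt{580 \cdot 5 - 10501} = \sqrt{2900 - 10501} = \sqrt{-7601} = i \sqrt{7601}$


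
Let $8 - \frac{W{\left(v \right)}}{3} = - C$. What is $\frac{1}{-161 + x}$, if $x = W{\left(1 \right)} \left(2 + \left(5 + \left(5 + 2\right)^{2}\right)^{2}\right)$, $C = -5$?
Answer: $\frac{1}{26101} \approx 3.8313 \cdot 10^{-5}$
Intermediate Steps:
$W{\left(v \right)} = 9$ ($W{\left(v \right)} = 24 - 3 \left(\left(-1\right) \left(-5\right)\right) = 24 - 15 = 9$)
$x = 26262$ ($x = 9 \left(2 + \left(5 + \left(5 + 2\right)^{2}\right)^{2}\right) = 9 \left(2 + \left(5 + 7^{2}\right)^{2}\right) = 9 \left(2 + \left(5 + 49\right)^{2}\right) = 9 \left(2 + 54^{2}\right) = 9 \left(2 + 2916\right) = 9 \cdot 2918 = 26262$)
$\frac{1}{-161 + x} = \frac{1}{-161 + 26262} = \frac{1}{26101}$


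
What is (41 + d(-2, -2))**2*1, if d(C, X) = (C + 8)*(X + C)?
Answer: 289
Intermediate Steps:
d(C, X) = (8 + C)*(C + X)
(41 + d(-2, -2))**2*1 = (41 + ((-2)**2 + 8*(-2) + 8*(-2) - 2*(-2)))**2*1 = (41 + (4 - 16 - 16 + 4))**2*1 = (41 - 24)**2*1 = 17**2*1 = 289*1 = 289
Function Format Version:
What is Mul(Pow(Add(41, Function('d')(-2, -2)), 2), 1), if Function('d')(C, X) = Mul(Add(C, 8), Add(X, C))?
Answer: 289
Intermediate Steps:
Function('d')(C, X) = Mul(Add(8, C), Add(C, X))
Mul(Pow(Add(41, Function('d')(-2, -2)), 2), 1) = Mul(Pow(Add(41, Add(Pow(-2, 2), Mul(8, -2), Mul(8, -2), Mul(-2, -2))), 2), 1) = Mul(Pow(Add(41, Add(4, -16, -16, 4)), 2), 1) = Mul(Pow(Add(41, -24), 2), 1) = Mul(Pow(17, 2), 1) = Mul(289, 1) = 289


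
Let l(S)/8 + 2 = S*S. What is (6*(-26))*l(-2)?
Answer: -2496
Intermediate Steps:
l(S) = -16 + 8*S² (l(S) = -16 + 8*(S*S) = -16 + 8*S²)
(6*(-26))*l(-2) = (6*(-26))*(-16 + 8*(-2)²) = -156*(-16 + 8*4) = -156*(-16 + 32) = -156*16 = -2496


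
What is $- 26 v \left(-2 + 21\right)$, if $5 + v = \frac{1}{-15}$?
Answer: $\frac{37544}{15} \approx 2502.9$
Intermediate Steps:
$v = - \frac{76}{15}$ ($v = -5 + \frac{1}{-15} = -5 - \frac{1}{15} = - \frac{76}{15} \approx -5.0667$)
$- 26 v \left(-2 + 21\right) = \left(-26\right) \left(- \frac{76}{15}\right) \left(-2 + 21\right) = \frac{1976}{15} \cdot 19 = \frac{37544}{15}$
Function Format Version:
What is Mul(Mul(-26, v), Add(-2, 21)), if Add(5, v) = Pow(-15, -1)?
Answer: Rational(37544, 15) ≈ 2502.9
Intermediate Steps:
v = Rational(-76, 15) (v = Add(-5, Pow(-15, -1)) = Add(-5, Rational(-1, 15)) = Rational(-76, 15) ≈ -5.0667)
Mul(Mul(-26, v), Add(-2, 21)) = Mul(Mul(-26, Rational(-76, 15)), Add(-2, 21)) = Mul(Rational(1976, 15), 19) = Rational(37544, 15)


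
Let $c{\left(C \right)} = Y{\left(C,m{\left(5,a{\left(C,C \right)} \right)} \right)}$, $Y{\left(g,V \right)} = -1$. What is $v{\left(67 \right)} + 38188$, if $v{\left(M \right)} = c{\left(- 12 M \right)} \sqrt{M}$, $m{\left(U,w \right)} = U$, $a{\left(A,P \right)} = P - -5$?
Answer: $38188 - \sqrt{67} \approx 38180.0$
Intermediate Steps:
$a{\left(A,P \right)} = 5 + P$ ($a{\left(A,P \right)} = P + 5 = 5 + P$)
$c{\left(C \right)} = -1$
$v{\left(M \right)} = - \sqrt{M}$
$v{\left(67 \right)} + 38188 = - \sqrt{67} + 38188 = 38188 - \sqrt{67}$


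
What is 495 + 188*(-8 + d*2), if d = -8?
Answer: -4017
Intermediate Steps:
495 + 188*(-8 + d*2) = 495 + 188*(-8 - 8*2) = 495 + 188*(-8 - 16) = 495 + 188*(-24) = 495 - 4512 = -4017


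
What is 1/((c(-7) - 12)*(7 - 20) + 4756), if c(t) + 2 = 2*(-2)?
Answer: 1/4990 ≈ 0.00020040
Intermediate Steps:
c(t) = -6 (c(t) = -2 + 2*(-2) = -2 - 4 = -6)
1/((c(-7) - 12)*(7 - 20) + 4756) = 1/((-6 - 12)*(7 - 20) + 4756) = 1/(-18*(-13) + 4756) = 1/(234 + 4756) = 1/4990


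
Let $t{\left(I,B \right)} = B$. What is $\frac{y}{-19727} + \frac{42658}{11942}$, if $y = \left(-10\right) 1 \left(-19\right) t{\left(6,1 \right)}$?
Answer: $\frac{59946099}{16827131} \approx 3.5625$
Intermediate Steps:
$y = 190$ ($y = \left(-10\right) 1 \left(-19\right) 1 = \left(-10\right) \left(-19\right) 1 = 190 \cdot 1 = 190$)
$\frac{y}{-19727} + \frac{42658}{11942} = \frac{190}{-19727} + \frac{42658}{11942} = 190 \left(- \frac{1}{19727}\right) + 42658 \cdot \frac{1}{11942} = - \frac{190}{19727} + \frac{3047}{853} = \frac{59946099}{16827131}$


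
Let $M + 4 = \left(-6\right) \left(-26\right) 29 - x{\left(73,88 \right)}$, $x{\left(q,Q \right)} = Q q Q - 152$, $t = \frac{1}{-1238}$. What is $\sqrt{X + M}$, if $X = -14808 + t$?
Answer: $\frac{5 i \sqrt{35278277030}}{1238} \approx 758.58 i$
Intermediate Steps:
$t = - \frac{1}{1238} \approx -0.00080775$
$x{\left(q,Q \right)} = -152 + q Q^{2}$ ($x{\left(q,Q \right)} = q Q^{2} - 152 = -152 + q Q^{2}$)
$M = -560640$ ($M = -4 - \left(-152 + 565312 - \left(-6\right) \left(-26\right) 29\right) = -4 + \left(156 \cdot 29 - \left(-152 + 73 \cdot 7744\right)\right) = -4 + \left(4524 - \left(-152 + 565312\right)\right) = -4 + \left(4524 - 565160\right) = -4 - 560636 = -560640$)
$X = - \frac{18332305}{1238}$ ($X = -14808 - \frac{1}{1238} = - \frac{18332305}{1238} \approx -14808.0$)
$\sqrt{X + M} = \sqrt{- \frac{18332305}{1238} - 560640} = \sqrt{- \frac{712404625}{1238}} = \frac{5 i \sqrt{35278277030}}{1238}$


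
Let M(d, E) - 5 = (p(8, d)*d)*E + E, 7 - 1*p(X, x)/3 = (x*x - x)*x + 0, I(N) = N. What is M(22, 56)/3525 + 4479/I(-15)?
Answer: -38592776/3525 ≈ -10948.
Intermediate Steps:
p(X, x) = 21 - 3*x*(x² - x) (p(X, x) = 21 - 3*((x*x - x)*x + 0) = 21 - 3*((x² - x)*x + 0) = 21 - 3*(x*(x² - x) + 0) = 21 - 3*x*(x² - x))
M(d, E) = 5 + E + E*d*(21 - 3*d³ + 3*d²) (M(d, E) = 5 + (((21 - 3*d³ + 3*d²)*d)*E + E) = 5 + ((d*(21 - 3*d³ + 3*d²))*E + E) = 5 + (E*d*(21 - 3*d³ + 3*d²) + E) = 5 + (E + E*d*(21 - 3*d³ + 3*d²)) = 5 + E + E*d*(21 - 3*d³ + 3*d²))
M(22, 56)/3525 + 4479/I(-15) = (5 + 56 + 3*56*22*(7 + 22² - 1*22³))/3525 + 4479/(-15) = (5 + 56 + 3*56*22*(7 + 484 - 1*10648))*(1/3525) + 4479*(-1/15) = (5 + 56 + 3*56*22*(7 + 484 - 10648))*(1/3525) - 1493/5 = (5 + 56 + 3*56*22*(-10157))*(1/3525) - 1493/5 = (5 + 56 - 37540272)*(1/3525) - 1493/5 = -37540211*1/3525 - 1493/5 = -37540211/3525 - 1493/5 = -38592776/3525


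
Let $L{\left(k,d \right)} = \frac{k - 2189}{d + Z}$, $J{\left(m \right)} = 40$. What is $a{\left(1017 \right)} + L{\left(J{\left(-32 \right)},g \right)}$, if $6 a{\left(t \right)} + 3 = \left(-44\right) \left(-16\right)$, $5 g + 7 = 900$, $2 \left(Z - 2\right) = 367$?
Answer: $\frac{2423401}{21846} \approx 110.93$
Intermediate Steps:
$Z = \frac{371}{2}$ ($Z = 2 + \frac{1}{2} \cdot 367 = 2 + \frac{367}{2} = \frac{371}{2} \approx 185.5$)
$g = \frac{893}{5}$ ($g = - \frac{7}{5} + \frac{1}{5} \cdot 900 = - \frac{7}{5} + 180 = \frac{893}{5} \approx 178.6$)
$L{\left(k,d \right)} = \frac{-2189 + k}{\frac{371}{2} + d}$ ($L{\left(k,d \right)} = \frac{k - 2189}{d + \frac{371}{2}} = \frac{-2189 + k}{\frac{371}{2} + d}$)
$a{\left(t \right)} = \frac{701}{6}$ ($a{\left(t \right)} = - \frac{1}{2} + \frac{\left(-44\right) \left(-16\right)}{6} = - \frac{1}{2} + \frac{1}{6} \cdot 704 = - \frac{1}{2} + \frac{352}{3} = \frac{701}{6}$)
$a{\left(1017 \right)} + L{\left(J{\left(-32 \right)},g \right)} = \frac{701}{6} + \frac{2 \left(-2189 + 40\right)}{371 + 2 \cdot \frac{893}{5}} = \frac{701}{6} + 2 \frac{1}{371 + \frac{1786}{5}} \left(-2149\right) = \frac{701}{6} + 2 \frac{1}{\frac{3641}{5}} \left(-2149\right) = \frac{701}{6} + 2 \cdot \frac{5}{3641} \left(-2149\right) = \frac{701}{6} - \frac{21490}{3641} = \frac{2423401}{21846}$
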